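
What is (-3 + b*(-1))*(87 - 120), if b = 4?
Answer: 231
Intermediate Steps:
(-3 + b*(-1))*(87 - 120) = (-3 + 4*(-1))*(87 - 120) = (-3 - 4)*(-33) = -7*(-33) = 231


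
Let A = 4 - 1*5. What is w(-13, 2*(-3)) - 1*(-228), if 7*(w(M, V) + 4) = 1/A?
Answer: 1567/7 ≈ 223.86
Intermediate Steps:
A = -1 (A = 4 - 5 = -1)
w(M, V) = -29/7 (w(M, V) = -4 + (⅐)/(-1) = -4 + (⅐)*(-1) = -4 - ⅐ = -29/7)
w(-13, 2*(-3)) - 1*(-228) = -29/7 - 1*(-228) = -29/7 + 228 = 1567/7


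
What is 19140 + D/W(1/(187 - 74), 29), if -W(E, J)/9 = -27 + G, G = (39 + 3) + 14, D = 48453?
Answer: 1649029/87 ≈ 18954.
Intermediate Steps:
G = 56 (G = 42 + 14 = 56)
W(E, J) = -261 (W(E, J) = -9*(-27 + 56) = -9*29 = -261)
19140 + D/W(1/(187 - 74), 29) = 19140 + 48453/(-261) = 19140 + 48453*(-1/261) = 19140 - 16151/87 = 1649029/87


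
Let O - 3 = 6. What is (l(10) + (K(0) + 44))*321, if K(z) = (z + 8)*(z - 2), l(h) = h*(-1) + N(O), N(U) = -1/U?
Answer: 17227/3 ≈ 5742.3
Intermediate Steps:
O = 9 (O = 3 + 6 = 9)
l(h) = -1/9 - h (l(h) = h*(-1) - 1/9 = -h - 1*1/9 = -h - 1/9 = -1/9 - h)
K(z) = (-2 + z)*(8 + z) (K(z) = (8 + z)*(-2 + z) = (-2 + z)*(8 + z))
(l(10) + (K(0) + 44))*321 = ((-1/9 - 1*10) + ((-16 + 0**2 + 6*0) + 44))*321 = ((-1/9 - 10) + ((-16 + 0 + 0) + 44))*321 = (-91/9 + (-16 + 44))*321 = (-91/9 + 28)*321 = (161/9)*321 = 17227/3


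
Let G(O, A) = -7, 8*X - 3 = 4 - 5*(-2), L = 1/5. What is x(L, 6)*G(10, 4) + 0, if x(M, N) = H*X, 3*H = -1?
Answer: 119/24 ≈ 4.9583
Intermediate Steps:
H = -⅓ (H = (⅓)*(-1) = -⅓ ≈ -0.33333)
L = ⅕ ≈ 0.20000
X = 17/8 (X = 3/8 + (4 - 5*(-2))/8 = 3/8 + (4 + 10)/8 = 3/8 + (⅛)*14 = 3/8 + 7/4 = 17/8 ≈ 2.1250)
x(M, N) = -17/24 (x(M, N) = -⅓*17/8 = -17/24)
x(L, 6)*G(10, 4) + 0 = -17/24*(-7) + 0 = 119/24 + 0 = 119/24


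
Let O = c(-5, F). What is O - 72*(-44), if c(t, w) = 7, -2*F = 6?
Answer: 3175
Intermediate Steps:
F = -3 (F = -1/2*6 = -3)
O = 7
O - 72*(-44) = 7 - 72*(-44) = 7 + 3168 = 3175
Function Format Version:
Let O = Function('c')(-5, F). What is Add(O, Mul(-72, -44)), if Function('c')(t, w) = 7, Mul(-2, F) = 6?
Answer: 3175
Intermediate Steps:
F = -3 (F = Mul(Rational(-1, 2), 6) = -3)
O = 7
Add(O, Mul(-72, -44)) = Add(7, Mul(-72, -44)) = Add(7, 3168) = 3175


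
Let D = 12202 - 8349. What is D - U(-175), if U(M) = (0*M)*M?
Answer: 3853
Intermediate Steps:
U(M) = 0 (U(M) = 0*M = 0)
D = 3853
D - U(-175) = 3853 - 1*0 = 3853 + 0 = 3853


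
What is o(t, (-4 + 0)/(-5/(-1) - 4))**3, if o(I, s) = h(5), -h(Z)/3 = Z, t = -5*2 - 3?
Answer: -3375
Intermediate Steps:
t = -13 (t = -10 - 3 = -13)
h(Z) = -3*Z
o(I, s) = -15 (o(I, s) = -3*5 = -15)
o(t, (-4 + 0)/(-5/(-1) - 4))**3 = (-15)**3 = -3375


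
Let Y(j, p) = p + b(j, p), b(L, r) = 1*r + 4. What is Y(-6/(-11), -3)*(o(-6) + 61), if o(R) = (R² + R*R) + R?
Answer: -254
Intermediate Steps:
b(L, r) = 4 + r (b(L, r) = r + 4 = 4 + r)
Y(j, p) = 4 + 2*p (Y(j, p) = p + (4 + p) = 4 + 2*p)
o(R) = R + 2*R² (o(R) = (R² + R²) + R = 2*R² + R = R + 2*R²)
Y(-6/(-11), -3)*(o(-6) + 61) = (4 + 2*(-3))*(-6*(1 + 2*(-6)) + 61) = (4 - 6)*(-6*(1 - 12) + 61) = -2*(-6*(-11) + 61) = -2*(66 + 61) = -2*127 = -254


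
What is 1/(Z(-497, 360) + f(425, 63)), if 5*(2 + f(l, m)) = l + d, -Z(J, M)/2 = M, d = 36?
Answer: -5/3149 ≈ -0.0015878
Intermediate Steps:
Z(J, M) = -2*M
f(l, m) = 26/5 + l/5 (f(l, m) = -2 + (l + 36)/5 = -2 + (36 + l)/5 = -2 + (36/5 + l/5) = 26/5 + l/5)
1/(Z(-497, 360) + f(425, 63)) = 1/(-2*360 + (26/5 + (⅕)*425)) = 1/(-720 + (26/5 + 85)) = 1/(-720 + 451/5) = 1/(-3149/5) = -5/3149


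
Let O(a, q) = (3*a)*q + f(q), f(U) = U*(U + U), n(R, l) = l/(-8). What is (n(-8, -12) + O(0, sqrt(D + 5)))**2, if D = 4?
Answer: 1521/4 ≈ 380.25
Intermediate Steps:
n(R, l) = -l/8 (n(R, l) = l*(-1/8) = -l/8)
f(U) = 2*U**2 (f(U) = U*(2*U) = 2*U**2)
O(a, q) = 2*q**2 + 3*a*q (O(a, q) = (3*a)*q + 2*q**2 = 3*a*q + 2*q**2 = 2*q**2 + 3*a*q)
(n(-8, -12) + O(0, sqrt(D + 5)))**2 = (-1/8*(-12) + sqrt(4 + 5)*(2*sqrt(4 + 5) + 3*0))**2 = (3/2 + sqrt(9)*(2*sqrt(9) + 0))**2 = (3/2 + 3*(2*3 + 0))**2 = (3/2 + 3*(6 + 0))**2 = (3/2 + 3*6)**2 = (3/2 + 18)**2 = (39/2)**2 = 1521/4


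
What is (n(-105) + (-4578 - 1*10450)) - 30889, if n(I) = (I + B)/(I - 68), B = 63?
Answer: -7943599/173 ≈ -45917.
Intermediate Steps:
n(I) = (63 + I)/(-68 + I) (n(I) = (I + 63)/(I - 68) = (63 + I)/(-68 + I))
(n(-105) + (-4578 - 1*10450)) - 30889 = ((63 - 105)/(-68 - 105) + (-4578 - 1*10450)) - 30889 = (-42/(-173) + (-4578 - 10450)) - 30889 = (-1/173*(-42) - 15028) - 30889 = (42/173 - 15028) - 30889 = -2599802/173 - 30889 = -7943599/173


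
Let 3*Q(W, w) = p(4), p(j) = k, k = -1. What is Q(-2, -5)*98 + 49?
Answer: 49/3 ≈ 16.333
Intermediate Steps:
p(j) = -1
Q(W, w) = -⅓ (Q(W, w) = (⅓)*(-1) = -⅓)
Q(-2, -5)*98 + 49 = -⅓*98 + 49 = -98/3 + 49 = 49/3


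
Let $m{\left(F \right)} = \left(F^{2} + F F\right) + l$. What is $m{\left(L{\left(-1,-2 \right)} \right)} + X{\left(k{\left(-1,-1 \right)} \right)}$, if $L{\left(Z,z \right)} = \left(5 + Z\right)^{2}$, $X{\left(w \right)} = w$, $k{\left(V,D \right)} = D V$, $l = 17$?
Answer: $530$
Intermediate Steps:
$m{\left(F \right)} = 17 + 2 F^{2}$ ($m{\left(F \right)} = \left(F^{2} + F F\right) + 17 = \left(F^{2} + F^{2}\right) + 17 = 2 F^{2} + 17 = 17 + 2 F^{2}$)
$m{\left(L{\left(-1,-2 \right)} \right)} + X{\left(k{\left(-1,-1 \right)} \right)} = \left(17 + 2 \left(\left(5 - 1\right)^{2}\right)^{2}\right) - -1 = \left(17 + 2 \left(4^{2}\right)^{2}\right) + 1 = \left(17 + 2 \cdot 16^{2}\right) + 1 = \left(17 + 2 \cdot 256\right) + 1 = \left(17 + 512\right) + 1 = 529 + 1 = 530$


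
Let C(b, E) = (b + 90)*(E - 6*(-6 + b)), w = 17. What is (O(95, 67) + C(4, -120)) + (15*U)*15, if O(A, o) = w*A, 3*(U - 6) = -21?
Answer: -8762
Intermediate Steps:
U = -1 (U = 6 + (⅓)*(-21) = 6 - 7 = -1)
C(b, E) = (90 + b)*(36 + E - 6*b) (C(b, E) = (90 + b)*(E + (36 - 6*b)) = (90 + b)*(36 + E - 6*b))
O(A, o) = 17*A
(O(95, 67) + C(4, -120)) + (15*U)*15 = (17*95 + (3240 - 504*4 - 6*4² + 90*(-120) - 120*4)) + (15*(-1))*15 = (1615 + (3240 - 2016 - 6*16 - 10800 - 480)) - 15*15 = (1615 + (3240 - 2016 - 96 - 10800 - 480)) - 225 = (1615 - 10152) - 225 = -8537 - 225 = -8762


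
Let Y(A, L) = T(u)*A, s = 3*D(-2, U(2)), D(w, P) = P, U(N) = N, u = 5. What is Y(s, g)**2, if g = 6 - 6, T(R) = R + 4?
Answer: 2916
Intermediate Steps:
T(R) = 4 + R
s = 6 (s = 3*2 = 6)
g = 0
Y(A, L) = 9*A (Y(A, L) = (4 + 5)*A = 9*A)
Y(s, g)**2 = (9*6)**2 = 54**2 = 2916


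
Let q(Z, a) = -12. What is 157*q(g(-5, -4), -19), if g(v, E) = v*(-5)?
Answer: -1884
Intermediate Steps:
g(v, E) = -5*v
157*q(g(-5, -4), -19) = 157*(-12) = -1884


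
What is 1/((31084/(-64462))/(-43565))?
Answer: 1404143515/15542 ≈ 90345.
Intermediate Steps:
1/((31084/(-64462))/(-43565)) = 1/((31084*(-1/64462))*(-1/43565)) = 1/(-15542/32231*(-1/43565)) = 1/(15542/1404143515) = 1404143515/15542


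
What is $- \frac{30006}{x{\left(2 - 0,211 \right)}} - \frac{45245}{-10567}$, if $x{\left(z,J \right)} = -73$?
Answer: $\frac{320376287}{771391} \approx 415.32$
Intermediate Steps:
$- \frac{30006}{x{\left(2 - 0,211 \right)}} - \frac{45245}{-10567} = - \frac{30006}{-73} - \frac{45245}{-10567} = \left(-30006\right) \left(- \frac{1}{73}\right) - - \frac{45245}{10567} = \frac{30006}{73} + \frac{45245}{10567} = \frac{320376287}{771391}$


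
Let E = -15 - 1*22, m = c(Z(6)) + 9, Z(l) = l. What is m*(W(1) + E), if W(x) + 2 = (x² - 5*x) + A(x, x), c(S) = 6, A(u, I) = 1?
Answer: -630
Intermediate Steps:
m = 15 (m = 6 + 9 = 15)
E = -37 (E = -15 - 22 = -37)
W(x) = -1 + x² - 5*x (W(x) = -2 + ((x² - 5*x) + 1) = -2 + (1 + x² - 5*x) = -1 + x² - 5*x)
m*(W(1) + E) = 15*((-1 + 1² - 5*1) - 37) = 15*((-1 + 1 - 5) - 37) = 15*(-5 - 37) = 15*(-42) = -630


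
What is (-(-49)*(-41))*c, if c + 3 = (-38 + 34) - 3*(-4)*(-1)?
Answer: 38171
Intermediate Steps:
c = -19 (c = -3 + ((-38 + 34) - 3*(-4)*(-1)) = -3 + (-4 + 12*(-1)) = -3 + (-4 - 12) = -3 - 16 = -19)
(-(-49)*(-41))*c = -(-49)*(-41)*(-19) = -49*41*(-19) = -2009*(-19) = 38171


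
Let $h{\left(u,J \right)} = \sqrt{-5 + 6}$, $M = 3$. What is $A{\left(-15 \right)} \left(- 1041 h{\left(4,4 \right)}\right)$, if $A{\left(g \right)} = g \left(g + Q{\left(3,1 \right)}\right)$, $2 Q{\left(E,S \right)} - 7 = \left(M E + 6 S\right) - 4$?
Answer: $-93690$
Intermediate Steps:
$Q{\left(E,S \right)} = \frac{3}{2} + 3 S + \frac{3 E}{2}$ ($Q{\left(E,S \right)} = \frac{7}{2} + \frac{\left(3 E + 6 S\right) - 4}{2} = \frac{7}{2} + \frac{-4 + 3 E + 6 S}{2} = \frac{7}{2} + \left(-2 + 3 S + \frac{3 E}{2}\right) = \frac{3}{2} + 3 S + \frac{3 E}{2}$)
$h{\left(u,J \right)} = 1$ ($h{\left(u,J \right)} = \sqrt{1} = 1$)
$A{\left(g \right)} = g \left(9 + g\right)$ ($A{\left(g \right)} = g \left(g + \left(\frac{3}{2} + 3 \cdot 1 + \frac{3}{2} \cdot 3\right)\right) = g \left(g + \left(\frac{3}{2} + 3 + \frac{9}{2}\right)\right) = g \left(g + 9\right) = g \left(9 + g\right)$)
$A{\left(-15 \right)} \left(- 1041 h{\left(4,4 \right)}\right) = - 15 \left(9 - 15\right) \left(\left(-1041\right) 1\right) = \left(-15\right) \left(-6\right) \left(-1041\right) = 90 \left(-1041\right) = -93690$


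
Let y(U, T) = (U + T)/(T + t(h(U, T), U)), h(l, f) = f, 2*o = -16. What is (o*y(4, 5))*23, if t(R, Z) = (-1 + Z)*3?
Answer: -828/7 ≈ -118.29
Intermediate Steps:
o = -8 (o = (½)*(-16) = -8)
t(R, Z) = -3 + 3*Z
y(U, T) = (T + U)/(-3 + T + 3*U) (y(U, T) = (U + T)/(T + (-3 + 3*U)) = (T + U)/(-3 + T + 3*U))
(o*y(4, 5))*23 = -8*(5 + 4)/(-3 + 5 + 3*4)*23 = -8*9/(-3 + 5 + 12)*23 = -8*9/14*23 = -36/7*23 = -828/7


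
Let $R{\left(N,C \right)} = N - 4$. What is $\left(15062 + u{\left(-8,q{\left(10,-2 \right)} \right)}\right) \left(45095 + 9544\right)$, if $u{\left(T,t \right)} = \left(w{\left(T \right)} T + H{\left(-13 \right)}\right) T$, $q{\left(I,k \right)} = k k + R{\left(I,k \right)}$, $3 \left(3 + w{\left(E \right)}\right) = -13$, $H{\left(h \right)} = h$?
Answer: $803011170$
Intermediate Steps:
$w{\left(E \right)} = - \frac{22}{3}$ ($w{\left(E \right)} = -3 + \frac{1}{3} \left(-13\right) = -3 - \frac{13}{3} = - \frac{22}{3}$)
$R{\left(N,C \right)} = -4 + N$ ($R{\left(N,C \right)} = N - 4 = -4 + N$)
$q{\left(I,k \right)} = -4 + I + k^{2}$ ($q{\left(I,k \right)} = k k + \left(-4 + I\right) = k^{2} + \left(-4 + I\right) = -4 + I + k^{2}$)
$u{\left(T,t \right)} = T \left(-13 - \frac{22 T}{3}\right)$ ($u{\left(T,t \right)} = \left(- \frac{22 T}{3} - 13\right) T = \left(-13 - \frac{22 T}{3}\right) T = T \left(-13 - \frac{22 T}{3}\right)$)
$\left(15062 + u{\left(-8,q{\left(10,-2 \right)} \right)}\right) \left(45095 + 9544\right) = \left(15062 + \frac{1}{3} \left(-8\right) \left(-39 - -176\right)\right) \left(45095 + 9544\right) = \left(15062 + \frac{1}{3} \left(-8\right) \left(-39 + 176\right)\right) 54639 = \left(15062 + \frac{1}{3} \left(-8\right) 137\right) 54639 = \left(15062 - \frac{1096}{3}\right) 54639 = \frac{44090}{3} \cdot 54639 = 803011170$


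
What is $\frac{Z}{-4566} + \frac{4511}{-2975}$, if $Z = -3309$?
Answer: $- \frac{3584317}{4527950} \approx -0.7916$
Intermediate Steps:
$\frac{Z}{-4566} + \frac{4511}{-2975} = - \frac{3309}{-4566} + \frac{4511}{-2975} = \left(-3309\right) \left(- \frac{1}{4566}\right) + 4511 \left(- \frac{1}{2975}\right) = \frac{1103}{1522} - \frac{4511}{2975} = - \frac{3584317}{4527950}$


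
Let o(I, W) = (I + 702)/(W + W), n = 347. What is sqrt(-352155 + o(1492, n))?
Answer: 4*I*sqrt(2650140671)/347 ≈ 593.42*I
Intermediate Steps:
o(I, W) = (702 + I)/(2*W) (o(I, W) = (702 + I)/((2*W)) = (702 + I)*(1/(2*W)) = (702 + I)/(2*W))
sqrt(-352155 + o(1492, n)) = sqrt(-352155 + (1/2)*(702 + 1492)/347) = sqrt(-352155 + (1/2)*(1/347)*2194) = sqrt(-352155 + 1097/347) = sqrt(-122196688/347) = 4*I*sqrt(2650140671)/347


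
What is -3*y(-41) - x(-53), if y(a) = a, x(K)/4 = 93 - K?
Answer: -461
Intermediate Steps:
x(K) = 372 - 4*K (x(K) = 4*(93 - K) = 372 - 4*K)
-3*y(-41) - x(-53) = -3*(-41) - (372 - 4*(-53)) = 123 - (372 + 212) = 123 - 1*584 = 123 - 584 = -461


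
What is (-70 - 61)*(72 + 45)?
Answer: -15327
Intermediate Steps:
(-70 - 61)*(72 + 45) = -131*117 = -15327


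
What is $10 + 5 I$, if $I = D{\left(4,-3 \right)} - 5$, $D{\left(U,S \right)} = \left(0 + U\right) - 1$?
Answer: $0$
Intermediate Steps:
$D{\left(U,S \right)} = -1 + U$ ($D{\left(U,S \right)} = U - 1 = -1 + U$)
$I = -2$ ($I = \left(-1 + 4\right) - 5 = 3 - 5 = -2$)
$10 + 5 I = 10 + 5 \left(-2\right) = 10 - 10 = 0$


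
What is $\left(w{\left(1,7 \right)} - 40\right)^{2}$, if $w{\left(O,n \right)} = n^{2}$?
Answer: $81$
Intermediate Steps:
$\left(w{\left(1,7 \right)} - 40\right)^{2} = \left(7^{2} - 40\right)^{2} = \left(49 - 40\right)^{2} = 9^{2} = 81$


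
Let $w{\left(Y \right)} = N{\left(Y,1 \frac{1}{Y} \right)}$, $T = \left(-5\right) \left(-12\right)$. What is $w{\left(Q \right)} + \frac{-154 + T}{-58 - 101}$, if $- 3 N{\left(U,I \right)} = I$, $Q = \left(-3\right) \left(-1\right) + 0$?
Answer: $\frac{229}{477} \approx 0.48008$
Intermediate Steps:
$T = 60$
$Q = 3$ ($Q = 3 + 0 = 3$)
$N{\left(U,I \right)} = - \frac{I}{3}$
$w{\left(Y \right)} = - \frac{1}{3 Y}$ ($w{\left(Y \right)} = - \frac{1 \frac{1}{Y}}{3} = - \frac{1}{3 Y}$)
$w{\left(Q \right)} + \frac{-154 + T}{-58 - 101} = - \frac{1}{3 \cdot 3} + \frac{-154 + 60}{-58 - 101} = \left(- \frac{1}{3}\right) \frac{1}{3} - \frac{94}{-159} = - \frac{1}{9} - - \frac{94}{159} = - \frac{1}{9} + \frac{94}{159} = \frac{229}{477}$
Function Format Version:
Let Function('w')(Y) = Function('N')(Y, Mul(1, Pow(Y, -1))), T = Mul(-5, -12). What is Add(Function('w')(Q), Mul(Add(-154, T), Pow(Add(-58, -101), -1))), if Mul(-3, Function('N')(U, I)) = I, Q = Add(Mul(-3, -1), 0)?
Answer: Rational(229, 477) ≈ 0.48008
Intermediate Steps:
T = 60
Q = 3 (Q = Add(3, 0) = 3)
Function('N')(U, I) = Mul(Rational(-1, 3), I)
Function('w')(Y) = Mul(Rational(-1, 3), Pow(Y, -1)) (Function('w')(Y) = Mul(Rational(-1, 3), Mul(1, Pow(Y, -1))) = Mul(Rational(-1, 3), Pow(Y, -1)))
Add(Function('w')(Q), Mul(Add(-154, T), Pow(Add(-58, -101), -1))) = Add(Mul(Rational(-1, 3), Pow(3, -1)), Mul(Add(-154, 60), Pow(Add(-58, -101), -1))) = Add(Mul(Rational(-1, 3), Rational(1, 3)), Mul(-94, Pow(-159, -1))) = Add(Rational(-1, 9), Mul(-94, Rational(-1, 159))) = Add(Rational(-1, 9), Rational(94, 159)) = Rational(229, 477)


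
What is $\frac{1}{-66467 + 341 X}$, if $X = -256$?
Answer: $- \frac{1}{153763} \approx -6.5035 \cdot 10^{-6}$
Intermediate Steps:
$\frac{1}{-66467 + 341 X} = \frac{1}{-66467 + 341 \left(-256\right)} = \frac{1}{-66467 - 87296} = \frac{1}{-153763} = - \frac{1}{153763}$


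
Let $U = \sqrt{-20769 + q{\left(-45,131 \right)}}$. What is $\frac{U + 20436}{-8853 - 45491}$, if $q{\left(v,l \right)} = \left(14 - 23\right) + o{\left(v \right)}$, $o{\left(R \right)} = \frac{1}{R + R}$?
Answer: $- \frac{5109}{13586} - \frac{i \sqrt{18700210}}{1630320} \approx -0.37605 - 0.0026525 i$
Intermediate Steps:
$o{\left(R \right)} = \frac{1}{2 R}$
$q{\left(v,l \right)} = -9 + \frac{1}{2 v}$ ($q{\left(v,l \right)} = \left(14 - 23\right) + \frac{1}{2 v} = -9 + \frac{1}{2 v}$)
$U = \frac{i \sqrt{18700210}}{30}$ ($U = \sqrt{-20769 - \left(9 - \frac{1}{2 \left(-45\right)}\right)} = \sqrt{-20769 + \left(-9 + \frac{1}{2} \left(- \frac{1}{45}\right)\right)} = \sqrt{-20769 - \frac{811}{90}} = \sqrt{- \frac{1870021}{90}} = \frac{i \sqrt{18700210}}{30} \approx 144.15 i$)
$\frac{U + 20436}{-8853 - 45491} = \frac{\frac{i \sqrt{18700210}}{30} + 20436}{-8853 - 45491} = \frac{20436 + \frac{i \sqrt{18700210}}{30}}{-54344} = \left(20436 + \frac{i \sqrt{18700210}}{30}\right) \left(- \frac{1}{54344}\right) = - \frac{5109}{13586} - \frac{i \sqrt{18700210}}{1630320}$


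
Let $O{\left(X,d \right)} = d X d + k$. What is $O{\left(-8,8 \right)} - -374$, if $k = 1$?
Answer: $-137$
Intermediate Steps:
$O{\left(X,d \right)} = 1 + X d^{2}$ ($O{\left(X,d \right)} = d X d + 1 = X d d + 1 = X d^{2} + 1 = 1 + X d^{2}$)
$O{\left(-8,8 \right)} - -374 = \left(1 - 8 \cdot 8^{2}\right) - -374 = \left(1 - 512\right) + 374 = -511 + 374 = -137$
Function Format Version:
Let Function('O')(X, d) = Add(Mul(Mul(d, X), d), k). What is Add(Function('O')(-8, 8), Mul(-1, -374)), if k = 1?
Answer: -137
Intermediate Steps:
Function('O')(X, d) = Add(1, Mul(X, Pow(d, 2))) (Function('O')(X, d) = Add(Mul(Mul(d, X), d), 1) = Add(Mul(Mul(X, d), d), 1) = Add(Mul(X, Pow(d, 2)), 1) = Add(1, Mul(X, Pow(d, 2))))
Add(Function('O')(-8, 8), Mul(-1, -374)) = Add(Add(1, Mul(-8, Pow(8, 2))), Mul(-1, -374)) = Add(Add(1, Mul(-8, 64)), 374) = Add(Add(1, -512), 374) = Add(-511, 374) = -137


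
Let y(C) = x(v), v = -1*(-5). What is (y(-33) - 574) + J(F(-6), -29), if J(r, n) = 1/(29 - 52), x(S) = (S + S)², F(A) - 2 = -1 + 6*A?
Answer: -10903/23 ≈ -474.04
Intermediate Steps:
v = 5
F(A) = 1 + 6*A (F(A) = 2 + (-1 + 6*A) = 1 + 6*A)
x(S) = 4*S² (x(S) = (2*S)² = 4*S²)
J(r, n) = -1/23 (J(r, n) = 1/(-23) = -1/23)
y(C) = 100 (y(C) = 4*5² = 4*25 = 100)
(y(-33) - 574) + J(F(-6), -29) = (100 - 574) - 1/23 = -474 - 1/23 = -10903/23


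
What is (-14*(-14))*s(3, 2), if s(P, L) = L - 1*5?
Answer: -588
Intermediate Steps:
s(P, L) = -5 + L (s(P, L) = L - 5 = -5 + L)
(-14*(-14))*s(3, 2) = (-14*(-14))*(-5 + 2) = 196*(-3) = -588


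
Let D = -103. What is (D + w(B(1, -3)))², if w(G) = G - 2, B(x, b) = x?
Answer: 10816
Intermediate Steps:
w(G) = -2 + G
(D + w(B(1, -3)))² = (-103 + (-2 + 1))² = (-103 - 1)² = (-104)² = 10816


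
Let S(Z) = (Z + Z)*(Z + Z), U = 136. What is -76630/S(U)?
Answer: -38315/36992 ≈ -1.0358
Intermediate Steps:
S(Z) = 4*Z**2 (S(Z) = (2*Z)*(2*Z) = 4*Z**2)
-76630/S(U) = -76630/(4*136**2) = -76630/(4*18496) = -76630/73984 = -76630*1/73984 = -38315/36992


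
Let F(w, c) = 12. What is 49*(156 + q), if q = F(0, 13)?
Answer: 8232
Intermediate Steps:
q = 12
49*(156 + q) = 49*(156 + 12) = 49*168 = 8232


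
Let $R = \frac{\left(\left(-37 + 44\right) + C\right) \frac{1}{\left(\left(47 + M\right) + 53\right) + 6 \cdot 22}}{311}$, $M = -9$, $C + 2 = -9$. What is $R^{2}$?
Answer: $\frac{16}{4809838609} \approx 3.3265 \cdot 10^{-9}$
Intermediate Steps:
$C = -11$ ($C = -2 - 9 = -11$)
$R = - \frac{4}{69353}$ ($R = \frac{\left(\left(-37 + 44\right) - 11\right) \frac{1}{\left(\left(47 - 9\right) + 53\right) + 6 \cdot 22}}{311} = \frac{7 - 11}{\left(38 + 53\right) + 132} \cdot \frac{1}{311} = - \frac{4}{91 + 132} \cdot \frac{1}{311} = - \frac{4}{223} \cdot \frac{1}{311} = \left(-4\right) \frac{1}{223} \cdot \frac{1}{311} = \left(- \frac{4}{223}\right) \frac{1}{311} = - \frac{4}{69353} \approx -5.7676 \cdot 10^{-5}$)
$R^{2} = \left(- \frac{4}{69353}\right)^{2} = \frac{16}{4809838609}$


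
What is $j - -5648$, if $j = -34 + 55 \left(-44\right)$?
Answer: $3194$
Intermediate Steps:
$j = -2454$ ($j = -34 - 2420 = -2454$)
$j - -5648 = -2454 - -5648 = -2454 + 5648 = 3194$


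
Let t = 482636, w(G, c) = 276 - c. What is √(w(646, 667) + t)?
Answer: √482245 ≈ 694.44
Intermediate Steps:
√(w(646, 667) + t) = √((276 - 1*667) + 482636) = √((276 - 667) + 482636) = √(-391 + 482636) = √482245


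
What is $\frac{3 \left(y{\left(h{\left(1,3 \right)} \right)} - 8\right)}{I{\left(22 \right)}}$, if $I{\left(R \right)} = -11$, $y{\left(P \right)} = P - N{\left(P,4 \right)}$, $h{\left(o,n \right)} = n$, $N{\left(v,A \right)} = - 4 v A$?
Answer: $- \frac{129}{11} \approx -11.727$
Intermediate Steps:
$N{\left(v,A \right)} = - 4 A v$
$y{\left(P \right)} = 17 P$ ($y{\left(P \right)} = P - \left(-4\right) 4 P = P - - 16 P = P + 16 P = 17 P$)
$\frac{3 \left(y{\left(h{\left(1,3 \right)} \right)} - 8\right)}{I{\left(22 \right)}} = \frac{3 \left(17 \cdot 3 - 8\right)}{-11} = 3 \left(51 - 8\right) \left(- \frac{1}{11}\right) = 3 \cdot 43 \left(- \frac{1}{11}\right) = 129 \left(- \frac{1}{11}\right) = - \frac{129}{11}$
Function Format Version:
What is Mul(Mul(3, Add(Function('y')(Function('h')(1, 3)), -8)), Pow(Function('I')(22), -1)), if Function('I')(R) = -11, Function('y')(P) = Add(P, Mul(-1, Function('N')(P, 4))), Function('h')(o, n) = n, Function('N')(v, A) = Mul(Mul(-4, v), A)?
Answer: Rational(-129, 11) ≈ -11.727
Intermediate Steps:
Function('N')(v, A) = Mul(-4, A, v)
Function('y')(P) = Mul(17, P) (Function('y')(P) = Add(P, Mul(-1, Mul(-4, 4, P))) = Add(P, Mul(-1, Mul(-16, P))) = Add(P, Mul(16, P)) = Mul(17, P))
Mul(Mul(3, Add(Function('y')(Function('h')(1, 3)), -8)), Pow(Function('I')(22), -1)) = Mul(Mul(3, Add(Mul(17, 3), -8)), Pow(-11, -1)) = Mul(Mul(3, Add(51, -8)), Rational(-1, 11)) = Mul(Mul(3, 43), Rational(-1, 11)) = Mul(129, Rational(-1, 11)) = Rational(-129, 11)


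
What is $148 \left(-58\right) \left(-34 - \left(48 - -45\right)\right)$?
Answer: $1090168$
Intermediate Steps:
$148 \left(-58\right) \left(-34 - \left(48 - -45\right)\right) = - 8584 \left(-34 - \left(48 + 45\right)\right) = - 8584 \left(-34 - 93\right) = \left(-8584\right) \left(-127\right) = 1090168$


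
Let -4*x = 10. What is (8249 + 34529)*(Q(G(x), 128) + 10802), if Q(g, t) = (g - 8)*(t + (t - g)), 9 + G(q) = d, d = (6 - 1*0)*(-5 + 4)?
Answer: 195452682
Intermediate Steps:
x = -5/2 (x = -¼*10 = -5/2 ≈ -2.5000)
d = -6 (d = (6 + 0)*(-1) = 6*(-1) = -6)
G(q) = -15 (G(q) = -9 - 6 = -15)
Q(g, t) = (-8 + g)*(-g + 2*t)
(8249 + 34529)*(Q(G(x), 128) + 10802) = (8249 + 34529)*((-1*(-15)² - 16*128 + 8*(-15) + 2*(-15)*128) + 10802) = 42778*((-1*225 - 2048 - 120 - 3840) + 10802) = 42778*((-225 - 2048 - 120 - 3840) + 10802) = 42778*(-6233 + 10802) = 42778*4569 = 195452682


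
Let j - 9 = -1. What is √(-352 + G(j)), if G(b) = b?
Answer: 2*I*√86 ≈ 18.547*I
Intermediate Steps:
j = 8 (j = 9 - 1 = 8)
√(-352 + G(j)) = √(-352 + 8) = √(-344) = 2*I*√86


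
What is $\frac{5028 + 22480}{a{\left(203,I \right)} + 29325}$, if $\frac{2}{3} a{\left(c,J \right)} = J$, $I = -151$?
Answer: $\frac{55016}{58197} \approx 0.94534$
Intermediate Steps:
$a{\left(c,J \right)} = \frac{3 J}{2}$
$\frac{5028 + 22480}{a{\left(203,I \right)} + 29325} = \frac{5028 + 22480}{\frac{3}{2} \left(-151\right) + 29325} = \frac{27508}{- \frac{453}{2} + 29325} = \frac{27508}{\frac{58197}{2}} = 27508 \cdot \frac{2}{58197} = \frac{55016}{58197}$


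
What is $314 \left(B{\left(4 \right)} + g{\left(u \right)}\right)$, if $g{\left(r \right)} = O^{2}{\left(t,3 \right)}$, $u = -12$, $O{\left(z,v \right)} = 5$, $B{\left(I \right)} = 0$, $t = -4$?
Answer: $7850$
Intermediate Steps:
$g{\left(r \right)} = 25$ ($g{\left(r \right)} = 5^{2} = 25$)
$314 \left(B{\left(4 \right)} + g{\left(u \right)}\right) = 314 \left(0 + 25\right) = 314 \cdot 25 = 7850$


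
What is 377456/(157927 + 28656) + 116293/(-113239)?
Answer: 21044443165/21128472337 ≈ 0.99602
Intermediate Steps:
377456/(157927 + 28656) + 116293/(-113239) = 377456/186583 + 116293*(-1/113239) = 377456*(1/186583) - 116293/113239 = 377456/186583 - 116293/113239 = 21044443165/21128472337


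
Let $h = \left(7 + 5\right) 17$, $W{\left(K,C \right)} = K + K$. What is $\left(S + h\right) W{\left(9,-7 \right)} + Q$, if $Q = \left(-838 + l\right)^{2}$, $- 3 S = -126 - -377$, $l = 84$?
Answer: $570682$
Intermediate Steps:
$W{\left(K,C \right)} = 2 K$
$h = 204$ ($h = 12 \cdot 17 = 204$)
$S = - \frac{251}{3}$ ($S = - \frac{-126 - -377}{3} = - \frac{-126 + 377}{3} = \left(- \frac{1}{3}\right) 251 = - \frac{251}{3} \approx -83.667$)
$Q = 568516$ ($Q = \left(-838 + 84\right)^{2} = \left(-754\right)^{2} = 568516$)
$\left(S + h\right) W{\left(9,-7 \right)} + Q = \left(- \frac{251}{3} + 204\right) 2 \cdot 9 + 568516 = \frac{361}{3} \cdot 18 + 568516 = 2166 + 568516 = 570682$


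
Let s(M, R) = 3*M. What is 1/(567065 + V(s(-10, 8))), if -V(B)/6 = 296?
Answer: 1/565289 ≈ 1.7690e-6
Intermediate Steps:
V(B) = -1776 (V(B) = -6*296 = -1776)
1/(567065 + V(s(-10, 8))) = 1/(567065 - 1776) = 1/565289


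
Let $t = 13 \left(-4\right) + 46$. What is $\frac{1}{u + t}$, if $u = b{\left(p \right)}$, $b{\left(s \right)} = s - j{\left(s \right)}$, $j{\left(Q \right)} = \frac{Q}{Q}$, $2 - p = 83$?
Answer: $- \frac{1}{88} \approx -0.011364$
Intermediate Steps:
$p = -81$ ($p = 2 - 83 = -81$)
$j{\left(Q \right)} = 1$
$b{\left(s \right)} = -1 + s$ ($b{\left(s \right)} = s - 1 = -1 + s$)
$t = -6$ ($t = -52 + 46 = -6$)
$u = -82$ ($u = -1 - 81 = -82$)
$\frac{1}{u + t} = \frac{1}{-82 - 6} = \frac{1}{-88} = - \frac{1}{88}$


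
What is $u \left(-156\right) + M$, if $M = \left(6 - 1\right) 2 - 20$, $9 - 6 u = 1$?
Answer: $-218$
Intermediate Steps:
$u = \frac{4}{3}$ ($u = \frac{3}{2} - \frac{1}{6} = \frac{4}{3} \approx 1.3333$)
$M = -10$ ($M = 5 \cdot 2 - 20 = 10 - 20 = -10$)
$u \left(-156\right) + M = \frac{4}{3} \left(-156\right) - 10 = -208 - 10 = -218$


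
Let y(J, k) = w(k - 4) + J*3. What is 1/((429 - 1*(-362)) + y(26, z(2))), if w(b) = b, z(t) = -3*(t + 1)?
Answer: 1/856 ≈ 0.0011682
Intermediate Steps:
z(t) = -3 - 3*t (z(t) = -3*(1 + t) = -3 - 3*t)
y(J, k) = -4 + k + 3*J (y(J, k) = (k - 4) + J*3 = (-4 + k) + 3*J = -4 + k + 3*J)
1/((429 - 1*(-362)) + y(26, z(2))) = 1/((429 - 1*(-362)) + (-4 + (-3 - 3*2) + 3*26)) = 1/((429 + 362) + (-4 + (-3 - 6) + 78)) = 1/(791 + (-4 - 9 + 78)) = 1/(791 + 65) = 1/856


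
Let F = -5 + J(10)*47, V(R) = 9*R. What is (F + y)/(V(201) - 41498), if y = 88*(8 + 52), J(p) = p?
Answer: -5745/39689 ≈ -0.14475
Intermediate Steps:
F = 465 (F = -5 + 10*47 = -5 + 470 = 465)
y = 5280 (y = 88*60 = 5280)
(F + y)/(V(201) - 41498) = (465 + 5280)/(9*201 - 41498) = 5745/(1809 - 41498) = 5745/(-39689) = 5745*(-1/39689) = -5745/39689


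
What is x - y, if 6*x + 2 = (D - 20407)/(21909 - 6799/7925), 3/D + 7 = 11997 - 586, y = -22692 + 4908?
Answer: 70422192506817561/3959971169008 ≈ 17784.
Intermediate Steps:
y = -17784
D = 3/11404 (D = 3/(-7 + (11997 - 586)) = 3/(-7 + 11411) = 3/11404 ≈ 0.00026307)
x = -1934762820711/3959971169008 (x = -⅓ + ((3/11404 - 20407)/(21909 - 6799/7925))/6 = -⅓ + (-232721425/(11404*(21909 - 6799*1/7925)))/6 = -⅓ + (-232721425/(11404*(21909 - 6799/7925)))/6 = -⅓ + (-232721425/(11404*173622026/7925))/6 = -⅓ + (-232721425/11404*7925/173622026)/6 = -⅓ + (⅙)*(-1844317293125/1979985584504) = -⅓ - 1844317293125/11879913507024 = -1934762820711/3959971169008 ≈ -0.48858)
x - y = -1934762820711/3959971169008 - 1*(-17784) = -1934762820711/3959971169008 + 17784 = 70422192506817561/3959971169008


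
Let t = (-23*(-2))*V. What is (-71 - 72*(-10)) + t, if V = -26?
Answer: -547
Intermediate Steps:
t = -1196 (t = -23*(-2)*(-26) = 46*(-26) = -1196)
(-71 - 72*(-10)) + t = (-71 - 72*(-10)) - 1196 = (-71 + 720) - 1196 = 649 - 1196 = -547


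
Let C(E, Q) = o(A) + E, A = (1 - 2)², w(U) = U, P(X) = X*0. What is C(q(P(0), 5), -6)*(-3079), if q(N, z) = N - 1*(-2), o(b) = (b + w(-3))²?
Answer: -18474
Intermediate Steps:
P(X) = 0
A = 1 (A = (-1)² = 1)
o(b) = (-3 + b)² (o(b) = (b - 3)² = (-3 + b)²)
q(N, z) = 2 + N (q(N, z) = N + 2 = 2 + N)
C(E, Q) = 4 + E (C(E, Q) = (-3 + 1)² + E = (-2)² + E = 4 + E)
C(q(P(0), 5), -6)*(-3079) = (4 + (2 + 0))*(-3079) = (4 + 2)*(-3079) = 6*(-3079) = -18474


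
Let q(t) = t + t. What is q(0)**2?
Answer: 0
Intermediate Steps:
q(t) = 2*t
q(0)**2 = (2*0)**2 = 0**2 = 0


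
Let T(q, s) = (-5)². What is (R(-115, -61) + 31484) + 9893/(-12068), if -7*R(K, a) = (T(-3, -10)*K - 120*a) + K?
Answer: 372474099/12068 ≈ 30865.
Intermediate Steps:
T(q, s) = 25
R(K, a) = -26*K/7 + 120*a/7 (R(K, a) = -((25*K - 120*a) + K)/7 = -((-120*a + 25*K) + K)/7 = -(-120*a + 26*K)/7 = -26*K/7 + 120*a/7)
(R(-115, -61) + 31484) + 9893/(-12068) = ((-26/7*(-115) + (120/7)*(-61)) + 31484) + 9893/(-12068) = ((2990/7 - 7320/7) + 31484) + 9893*(-1/12068) = (-4330/7 + 31484) - 9893/12068 = 216058/7 - 9893/12068 = 372474099/12068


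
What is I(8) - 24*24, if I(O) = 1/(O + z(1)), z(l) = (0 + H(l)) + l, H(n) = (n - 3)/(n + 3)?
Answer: -9790/17 ≈ -575.88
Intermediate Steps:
H(n) = (-3 + n)/(3 + n)
z(l) = l + (-3 + l)/(3 + l) (z(l) = (0 + (-3 + l)/(3 + l)) + l = (-3 + l)/(3 + l) + l = l + (-3 + l)/(3 + l))
I(O) = 1/(½ + O) (I(O) = 1/(O + (-3 + 1 + 1*(3 + 1))/(3 + 1)) = 1/(O + (-3 + 1 + 1*4)/4) = 1/(O + (-3 + 1 + 4)/4) = 1/(O + (¼)*2) = 1/(O + ½) = 1/(½ + O))
I(8) - 24*24 = 2/(1 + 2*8) - 24*24 = 2/(1 + 16) - 576 = 2/17 - 576 = -9790/17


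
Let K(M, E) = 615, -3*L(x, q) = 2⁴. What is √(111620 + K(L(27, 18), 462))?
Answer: √112235 ≈ 335.02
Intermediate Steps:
L(x, q) = -16/3 (L(x, q) = -⅓*2⁴ = -⅓*16 = -16/3)
√(111620 + K(L(27, 18), 462)) = √(111620 + 615) = √112235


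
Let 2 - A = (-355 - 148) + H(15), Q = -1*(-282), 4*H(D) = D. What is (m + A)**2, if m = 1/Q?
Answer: 79923247849/318096 ≈ 2.5126e+5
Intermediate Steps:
H(D) = D/4
Q = 282
A = 2005/4 (A = 2 - ((-355 - 148) + (1/4)*15) = 2 - (-503 + 15/4) = 2 - 1*(-1997/4) = 2 + 1997/4 = 2005/4 ≈ 501.25)
m = 1/282 ≈ 0.0035461
(m + A)**2 = (1/282 + 2005/4)**2 = (282707/564)**2 = 79923247849/318096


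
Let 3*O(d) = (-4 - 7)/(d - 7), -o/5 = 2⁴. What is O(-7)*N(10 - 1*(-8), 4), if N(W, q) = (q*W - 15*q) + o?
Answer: -374/21 ≈ -17.810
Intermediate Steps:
o = -80 (o = -5*2⁴ = -5*16 = -80)
N(W, q) = -80 - 15*q + W*q (N(W, q) = (q*W - 15*q) - 80 = (W*q - 15*q) - 80 = (-15*q + W*q) - 80 = -80 - 15*q + W*q)
O(d) = -11/(3*(-7 + d)) (O(d) = ((-4 - 7)/(d - 7))/3 = (-11/(-7 + d))/3 = -11/(3*(-7 + d)))
O(-7)*N(10 - 1*(-8), 4) = (-11/(-21 + 3*(-7)))*(-80 - 15*4 + (10 - 1*(-8))*4) = (-11/(-21 - 21))*(-80 - 60 + (10 + 8)*4) = (-11/(-42))*(-80 - 60 + 18*4) = (-11*(-1/42))*(-80 - 60 + 72) = (11/42)*(-68) = -374/21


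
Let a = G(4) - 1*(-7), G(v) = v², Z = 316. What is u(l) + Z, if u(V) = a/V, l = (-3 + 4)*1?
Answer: 339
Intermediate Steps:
l = 1 (l = 1*1 = 1)
a = 23 (a = 4² - 1*(-7) = 16 + 7 = 23)
u(V) = 23/V
u(l) + Z = 23/1 + 316 = 23*1 + 316 = 23 + 316 = 339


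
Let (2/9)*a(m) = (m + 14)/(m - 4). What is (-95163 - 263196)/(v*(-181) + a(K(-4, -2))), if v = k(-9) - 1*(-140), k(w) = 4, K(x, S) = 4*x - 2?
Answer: 1313983/95565 ≈ 13.750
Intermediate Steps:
K(x, S) = -2 + 4*x
v = 144 (v = 4 - 1*(-140) = 4 + 140 = 144)
a(m) = 9*(14 + m)/(2*(-4 + m)) (a(m) = 9*((m + 14)/(m - 4))/2 = 9*((14 + m)/(-4 + m))/2 = 9*(14 + m)/(2*(-4 + m)))
(-95163 - 263196)/(v*(-181) + a(K(-4, -2))) = (-95163 - 263196)/(144*(-181) + 9*(14 + (-2 + 4*(-4)))/(2*(-4 + (-2 + 4*(-4))))) = -358359/(-26064 + 9*(14 + (-2 - 16))/(2*(-4 + (-2 - 16)))) = -358359/(-26064 + 9*(14 - 18)/(2*(-4 - 18))) = -358359/(-26064 + (9/2)*(-4)/(-22)) = -358359/(-26064 + (9/2)*(-1/22)*(-4)) = -358359/(-26064 + 9/11) = -358359/(-286695/11) = -358359*(-11/286695) = 1313983/95565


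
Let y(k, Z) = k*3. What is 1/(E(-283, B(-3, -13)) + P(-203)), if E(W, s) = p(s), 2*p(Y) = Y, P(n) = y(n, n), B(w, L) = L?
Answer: -2/1231 ≈ -0.0016247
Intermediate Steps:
y(k, Z) = 3*k
P(n) = 3*n
p(Y) = Y/2
E(W, s) = s/2
1/(E(-283, B(-3, -13)) + P(-203)) = 1/((½)*(-13) + 3*(-203)) = 1/(-13/2 - 609) = 1/(-1231/2) = -2/1231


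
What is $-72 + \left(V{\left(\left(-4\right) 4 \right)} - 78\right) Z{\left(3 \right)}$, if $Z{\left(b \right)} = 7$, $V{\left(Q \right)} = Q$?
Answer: $-730$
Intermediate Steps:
$-72 + \left(V{\left(\left(-4\right) 4 \right)} - 78\right) Z{\left(3 \right)} = -72 + \left(\left(-4\right) 4 - 78\right) 7 = -72 + \left(-16 - 78\right) 7 = -72 - 658 = -730$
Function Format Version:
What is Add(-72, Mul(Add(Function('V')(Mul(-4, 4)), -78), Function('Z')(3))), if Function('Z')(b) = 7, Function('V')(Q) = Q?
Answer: -730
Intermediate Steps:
Add(-72, Mul(Add(Function('V')(Mul(-4, 4)), -78), Function('Z')(3))) = Add(-72, Mul(Add(Mul(-4, 4), -78), 7)) = Add(-72, Mul(Add(-16, -78), 7)) = Add(-72, Mul(-94, 7)) = Add(-72, -658) = -730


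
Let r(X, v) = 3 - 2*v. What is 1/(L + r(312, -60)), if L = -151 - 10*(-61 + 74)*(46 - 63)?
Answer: 1/2182 ≈ 0.00045829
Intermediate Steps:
L = 2059 (L = -151 - 130*(-17) = -151 - 10*(-221) = -151 + 2210 = 2059)
1/(L + r(312, -60)) = 1/(2059 + (3 - 2*(-60))) = 1/(2059 + (3 + 120)) = 1/(2059 + 123) = 1/2182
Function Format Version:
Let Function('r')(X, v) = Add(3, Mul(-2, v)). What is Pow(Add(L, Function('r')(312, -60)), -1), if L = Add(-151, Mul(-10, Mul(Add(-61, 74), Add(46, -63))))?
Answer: Rational(1, 2182) ≈ 0.00045829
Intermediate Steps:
L = 2059 (L = Add(-151, Mul(-10, Mul(13, -17))) = Add(-151, Mul(-10, -221)) = Add(-151, 2210) = 2059)
Pow(Add(L, Function('r')(312, -60)), -1) = Pow(Add(2059, Add(3, Mul(-2, -60))), -1) = Pow(Add(2059, Add(3, 120)), -1) = Pow(Add(2059, 123), -1) = Pow(2182, -1) = Rational(1, 2182)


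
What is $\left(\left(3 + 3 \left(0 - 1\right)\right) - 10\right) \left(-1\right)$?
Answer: $10$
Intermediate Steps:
$\left(\left(3 + 3 \left(0 - 1\right)\right) - 10\right) \left(-1\right) = \left(\left(3 + 3 \left(-1\right)\right) - 10\right) \left(-1\right) = \left(\left(3 - 3\right) - 10\right) \left(-1\right) = \left(0 - 10\right) \left(-1\right) = \left(-10\right) \left(-1\right) = 10$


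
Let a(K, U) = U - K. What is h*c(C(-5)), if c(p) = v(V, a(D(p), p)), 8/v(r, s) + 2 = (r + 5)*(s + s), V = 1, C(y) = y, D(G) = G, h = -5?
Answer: 20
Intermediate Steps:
v(r, s) = 8/(-2 + 2*s*(5 + r)) (v(r, s) = 8/(-2 + (r + 5)*(s + s)) = 8/(-2 + (5 + r)*(2*s)) = 8/(-2 + 2*s*(5 + r)))
c(p) = -4 (c(p) = 4/(-1 + 5*(p - p) + 1*(p - p)) = 4/(-1 + 5*0 + 1*0) = 4/(-1 + 0 + 0) = 4/(-1) = 4*(-1) = -4)
h*c(C(-5)) = -5*(-4) = 20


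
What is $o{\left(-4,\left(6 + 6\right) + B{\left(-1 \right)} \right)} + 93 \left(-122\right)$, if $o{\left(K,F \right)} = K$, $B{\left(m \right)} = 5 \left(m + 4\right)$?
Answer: $-11350$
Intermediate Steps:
$B{\left(m \right)} = 20 + 5 m$ ($B{\left(m \right)} = 5 \left(4 + m\right) = 20 + 5 m$)
$o{\left(-4,\left(6 + 6\right) + B{\left(-1 \right)} \right)} + 93 \left(-122\right) = -4 + 93 \left(-122\right) = -4 - 11346 = -11350$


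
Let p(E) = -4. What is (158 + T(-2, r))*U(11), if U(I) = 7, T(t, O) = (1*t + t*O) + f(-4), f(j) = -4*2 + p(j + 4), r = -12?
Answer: 1176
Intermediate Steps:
f(j) = -12 (f(j) = -4*2 - 4 = -8 - 4 = -12)
T(t, O) = -12 + t + O*t (T(t, O) = (1*t + t*O) - 12 = (t + O*t) - 12 = -12 + t + O*t)
(158 + T(-2, r))*U(11) = (158 + (-12 - 2 - 12*(-2)))*7 = (158 + (-12 - 2 + 24))*7 = (158 + 10)*7 = 168*7 = 1176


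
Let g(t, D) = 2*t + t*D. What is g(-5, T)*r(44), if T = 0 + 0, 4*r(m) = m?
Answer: -110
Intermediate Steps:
r(m) = m/4
T = 0
g(t, D) = 2*t + D*t
g(-5, T)*r(44) = (-5*(2 + 0))*((1/4)*44) = -5*2*11 = -10*11 = -110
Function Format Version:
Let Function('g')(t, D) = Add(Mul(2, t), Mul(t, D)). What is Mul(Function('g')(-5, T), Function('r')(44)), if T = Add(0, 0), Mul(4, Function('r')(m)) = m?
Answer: -110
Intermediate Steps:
Function('r')(m) = Mul(Rational(1, 4), m)
T = 0
Function('g')(t, D) = Add(Mul(2, t), Mul(D, t))
Mul(Function('g')(-5, T), Function('r')(44)) = Mul(Mul(-5, Add(2, 0)), Mul(Rational(1, 4), 44)) = Mul(Mul(-5, 2), 11) = Mul(-10, 11) = -110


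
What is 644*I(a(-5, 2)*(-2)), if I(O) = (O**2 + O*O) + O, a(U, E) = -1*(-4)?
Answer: 77280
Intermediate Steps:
a(U, E) = 4
I(O) = O + 2*O**2 (I(O) = (O**2 + O**2) + O = 2*O**2 + O = O + 2*O**2)
644*I(a(-5, 2)*(-2)) = 644*((4*(-2))*(1 + 2*(4*(-2)))) = 644*(-8*(1 + 2*(-8))) = 644*(-8*(1 - 16)) = 644*(-8*(-15)) = 644*120 = 77280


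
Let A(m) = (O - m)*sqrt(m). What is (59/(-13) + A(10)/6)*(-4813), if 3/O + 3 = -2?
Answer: 283967/13 + 255089*sqrt(10)/30 ≈ 48732.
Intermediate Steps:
O = -3/5 (O = 3/(-3 - 2) = 3/(-5) = 3*(-1/5) = -3/5 ≈ -0.60000)
A(m) = sqrt(m)*(-3/5 - m) (A(m) = (-3/5 - m)*sqrt(m) = sqrt(m)*(-3/5 - m))
(59/(-13) + A(10)/6)*(-4813) = (59/(-13) + (sqrt(10)*(-3/5 - 1*10))/6)*(-4813) = (59*(-1/13) + (sqrt(10)*(-3/5 - 10))*(1/6))*(-4813) = (-59/13 + (sqrt(10)*(-53/5))*(1/6))*(-4813) = (-59/13 - 53*sqrt(10)/5*(1/6))*(-4813) = (-59/13 - 53*sqrt(10)/30)*(-4813) = 283967/13 + 255089*sqrt(10)/30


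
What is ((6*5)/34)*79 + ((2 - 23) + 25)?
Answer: 1253/17 ≈ 73.706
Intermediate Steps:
((6*5)/34)*79 + ((2 - 23) + 25) = (30*(1/34))*79 + (-21 + 25) = (15/17)*79 + 4 = 1185/17 + 4 = 1253/17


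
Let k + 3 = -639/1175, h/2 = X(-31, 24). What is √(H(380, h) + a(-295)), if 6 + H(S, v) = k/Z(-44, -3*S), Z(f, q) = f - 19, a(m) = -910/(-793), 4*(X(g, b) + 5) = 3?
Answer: 2*I*√108660570081/301035 ≈ 2.19*I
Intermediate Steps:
X(g, b) = -17/4 (X(g, b) = -5 + (¼)*3 = -5 + ¾ = -17/4)
h = -17/2 (h = 2*(-17/4) = -17/2 ≈ -8.5000)
a(m) = 70/61 (a(m) = -910*(-1/793) = 70/61)
k = -4164/1175 (k = -3 - 639/1175 = -4164/1175 ≈ -3.5438)
Z(f, q) = -19 + f
H(S, v) = -146662/24675 (H(S, v) = -6 - 4164/(1175*(-19 - 44)) = -6 - 4164/1175/(-63) = -6 - 4164/1175*(-1/63) = -6 + 1388/24675 = -146662/24675)
√(H(380, h) + a(-295)) = √(-146662/24675 + 70/61) = √(-7219132/1505175) = 2*I*√108660570081/301035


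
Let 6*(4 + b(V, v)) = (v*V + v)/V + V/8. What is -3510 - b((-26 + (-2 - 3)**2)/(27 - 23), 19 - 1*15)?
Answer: -672767/192 ≈ -3504.0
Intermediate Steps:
b(V, v) = -4 + V/48 + (v + V*v)/(6*V) (b(V, v) = -4 + ((v*V + v)/V + V/8)/6 = -4 + ((V*v + v)/V + V*(1/8))/6 = -4 + ((v + V*v)/V + V/8)/6 = -4 + (V/8 + (v + V*v)/V)/6 = -4 + (V/48 + (v + V*v)/(6*V)) = -4 + V/48 + (v + V*v)/(6*V))
-3510 - b((-26 + (-2 - 3)**2)/(27 - 23), 19 - 1*15) = -3510 - (-4 + (19 - 1*15)/6 + ((-26 + (-2 - 3)**2)/(27 - 23))/48 + (19 - 1*15)/(6*(((-26 + (-2 - 3)**2)/(27 - 23))))) = -3510 - (-4 + (19 - 15)/6 + ((-26 + (-5)**2)/4)/48 + (19 - 15)/(6*(((-26 + (-5)**2)/4)))) = -3510 - (-4 + (1/6)*4 + ((-26 + 25)*(1/4))/48 + (1/6)*4/((-26 + 25)*(1/4))) = -3510 - (-4 + 2/3 + (-1*1/4)/48 + (1/6)*4/(-1*1/4)) = -3510 - (-4 + 2/3 + (1/48)*(-1/4) + (1/6)*4/(-1/4)) = -3510 - (-4 + 2/3 - 1/192 + (1/6)*4*(-4)) = -3510 - (-4 + 2/3 - 1/192 - 8/3) = -3510 - 1*(-1153/192) = -3510 + 1153/192 = -672767/192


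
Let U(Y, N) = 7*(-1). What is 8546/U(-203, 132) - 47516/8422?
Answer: -36153512/29477 ≈ -1226.5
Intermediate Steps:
U(Y, N) = -7
8546/U(-203, 132) - 47516/8422 = 8546/(-7) - 47516/8422 = 8546*(-⅐) - 47516*1/8422 = -8546/7 - 23758/4211 = -36153512/29477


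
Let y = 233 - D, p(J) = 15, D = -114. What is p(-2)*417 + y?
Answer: 6602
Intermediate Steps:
y = 347 (y = 233 - 1*(-114) = 233 + 114 = 347)
p(-2)*417 + y = 15*417 + 347 = 6255 + 347 = 6602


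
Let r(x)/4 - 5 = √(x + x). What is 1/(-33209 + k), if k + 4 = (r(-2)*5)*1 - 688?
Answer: -33801/1142509201 - 40*I/1142509201 ≈ -2.9585e-5 - 3.5011e-8*I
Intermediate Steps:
r(x) = 20 + 4*√2*√x (r(x) = 20 + 4*√(x + x) = 20 + 4*√(2*x) = 20 + 4*(√2*√x) = 20 + 4*√2*√x)
k = -592 + 40*I (k = -4 + (((20 + 4*√2*√(-2))*5)*1 - 688) = -4 + (((20 + 4*√2*(I*√2))*5)*1 - 688) = -4 + (((20 + 8*I)*5)*1 - 688) = -4 + ((100 + 40*I)*1 - 688) = -4 + ((100 + 40*I) - 688) = -4 + (-588 + 40*I) = -592 + 40*I ≈ -592.0 + 40.0*I)
1/(-33209 + k) = 1/(-33209 + (-592 + 40*I)) = 1/(-33801 + 40*I) = (-33801 - 40*I)/1142509201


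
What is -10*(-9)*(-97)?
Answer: -8730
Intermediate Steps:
-10*(-9)*(-97) = -2*(-45)*(-97) = 90*(-97) = -8730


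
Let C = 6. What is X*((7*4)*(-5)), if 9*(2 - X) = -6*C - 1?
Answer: -7700/9 ≈ -855.56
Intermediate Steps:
X = 55/9 (X = 2 - (-6*6 - 1)/9 = 2 - (-36 - 1)/9 = 2 - ⅑*(-37) = 2 + 37/9 = 55/9 ≈ 6.1111)
X*((7*4)*(-5)) = 55*((7*4)*(-5))/9 = 55*(28*(-5))/9 = (55/9)*(-140) = -7700/9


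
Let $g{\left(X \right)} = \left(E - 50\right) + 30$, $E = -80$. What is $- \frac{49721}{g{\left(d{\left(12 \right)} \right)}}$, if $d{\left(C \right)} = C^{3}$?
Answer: $\frac{49721}{100} \approx 497.21$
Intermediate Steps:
$g{\left(X \right)} = -100$ ($g{\left(X \right)} = \left(-80 - 50\right) + 30 = -130 + 30 = -100$)
$- \frac{49721}{g{\left(d{\left(12 \right)} \right)}} = - \frac{49721}{-100} = \left(-49721\right) \left(- \frac{1}{100}\right) = \frac{49721}{100}$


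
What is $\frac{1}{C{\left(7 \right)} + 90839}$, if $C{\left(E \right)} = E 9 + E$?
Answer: $\frac{1}{90909} \approx 1.1 \cdot 10^{-5}$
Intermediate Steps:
$C{\left(E \right)} = 10 E$ ($C{\left(E \right)} = 9 E + E = 10 E$)
$\frac{1}{C{\left(7 \right)} + 90839} = \frac{1}{10 \cdot 7 + 90839} = \frac{1}{70 + 90839} = \frac{1}{90909}$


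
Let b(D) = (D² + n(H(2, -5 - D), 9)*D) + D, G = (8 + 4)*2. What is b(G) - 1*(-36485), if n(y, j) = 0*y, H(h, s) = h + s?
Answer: 37085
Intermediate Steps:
n(y, j) = 0
G = 24 (G = 12*2 = 24)
b(D) = D + D² (b(D) = (D² + 0*D) + D = (D² + 0) + D = D² + D = D + D²)
b(G) - 1*(-36485) = 24*(1 + 24) - 1*(-36485) = 24*25 + 36485 = 600 + 36485 = 37085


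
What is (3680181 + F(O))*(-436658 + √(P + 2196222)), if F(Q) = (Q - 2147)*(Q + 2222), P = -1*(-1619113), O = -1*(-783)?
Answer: 182802068462 - 418639*√3815335 ≈ 1.8198e+11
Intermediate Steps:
O = 783
P = 1619113
F(Q) = (-2147 + Q)*(2222 + Q)
(3680181 + F(O))*(-436658 + √(P + 2196222)) = (3680181 + (-4770634 + 783² + 75*783))*(-436658 + √(1619113 + 2196222)) = (3680181 + (-4770634 + 613089 + 58725))*(-436658 + √3815335) = (3680181 - 4098820)*(-436658 + √3815335) = -418639*(-436658 + √3815335) = 182802068462 - 418639*√3815335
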